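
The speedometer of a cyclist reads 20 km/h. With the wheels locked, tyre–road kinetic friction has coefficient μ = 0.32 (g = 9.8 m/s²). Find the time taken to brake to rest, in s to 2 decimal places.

Braking time ≈ 1.77 s

20 km/h ÷ 3.6 = 5.5556 m/s.
a = μg = 0.32 × 9.8 = 3.136 m/s².
Braking time = v/a = 5.5556 / 3.136 = 1.772 s.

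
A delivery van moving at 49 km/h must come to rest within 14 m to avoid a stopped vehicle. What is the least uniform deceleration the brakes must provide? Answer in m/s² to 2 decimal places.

49 km/h ÷ 3.6 = 13.6111 m/s.
v² = 2a·d ⇒ a = v²/(2d) = 13.6111² / (2 × 14.000) = 185.262 / 28.000 = 6.6165 m/s².

Required deceleration ≈ 6.62 m/s²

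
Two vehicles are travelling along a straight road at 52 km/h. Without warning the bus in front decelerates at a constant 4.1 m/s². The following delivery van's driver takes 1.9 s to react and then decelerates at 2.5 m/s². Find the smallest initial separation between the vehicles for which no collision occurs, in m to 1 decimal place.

Minimum gap ≈ 43.7 m

52 km/h ÷ 3.6 = 14.4444 m/s.
Leader travels v²/(2a_L) = 208.641 / 8.200 = 25.444 m before stopping.
Follower covers v·t_r = 14.4444 × 1.9 = 27.444 m while reacting, then v²/(2a_F) = 208.641 / 5.000 = 41.728 m while braking, for a total of 27.444 + 41.728 = 69.172 m.
Since a_F ≤ a_L and the follower starts braking later, the follower is never slower than the leader, so the closest approach is when both have stopped.
Minimum gap = 69.172 − 25.444 = 43.728 m.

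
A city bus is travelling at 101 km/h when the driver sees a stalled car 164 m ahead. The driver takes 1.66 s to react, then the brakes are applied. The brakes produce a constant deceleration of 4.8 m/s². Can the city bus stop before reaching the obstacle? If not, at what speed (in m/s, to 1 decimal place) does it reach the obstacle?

Yes — it stops about 35.4 m short of the obstacle, so it never reaches it

101 km/h ÷ 3.6 = 28.0556 m/s.
Reaction distance = 28.0556 × 1.66 = 46.572 m.
Braking distance = v²/(2a) = 787.117 / 9.600 = 81.991 m.
Total stopping distance = 46.572 + 81.991 = 128.563 m, vs 164 m available — it stops with 164 − 128.563 = 35.437 m to spare.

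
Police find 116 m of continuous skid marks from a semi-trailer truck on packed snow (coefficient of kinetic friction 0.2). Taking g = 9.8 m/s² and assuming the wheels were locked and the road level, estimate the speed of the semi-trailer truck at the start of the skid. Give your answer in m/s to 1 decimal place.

Deceleration a = μg = 0.2 × 9.8 = 1.960 m/s².
v = √(2a·d) = √(2 × 1.960 × 116) = √454.720 = 21.3242 m/s.

Initial speed ≈ 21.3 m/s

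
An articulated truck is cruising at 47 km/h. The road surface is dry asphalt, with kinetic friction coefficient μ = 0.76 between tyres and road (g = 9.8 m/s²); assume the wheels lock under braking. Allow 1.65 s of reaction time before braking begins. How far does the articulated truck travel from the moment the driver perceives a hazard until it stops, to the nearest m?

Total stopping distance ≈ 33 m

47 km/h ÷ 3.6 = 13.0556 m/s.
a = μg = 0.76 × 9.8 = 7.448 m/s².
Reaction distance = v·t_r = 13.0556 × 1.65 = 21.542 m.
Braking distance = v²/(2a) = 13.0556² / (2 × 7.448) = 170.449 / 14.896 = 11.443 m.
Total = 21.542 + 11.443 = 32.985 m.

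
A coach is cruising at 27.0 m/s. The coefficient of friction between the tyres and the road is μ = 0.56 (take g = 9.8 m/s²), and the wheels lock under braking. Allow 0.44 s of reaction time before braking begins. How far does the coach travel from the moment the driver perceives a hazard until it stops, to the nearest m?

Total stopping distance ≈ 78 m

a = μg = 0.56 × 9.8 = 5.488 m/s².
Reaction distance = v·t_r = 27.0000 × 0.44 = 11.880 m.
Braking distance = v²/(2a) = 27.0000² / (2 × 5.488) = 729.000 / 10.976 = 66.418 m.
Total = 11.880 + 66.418 = 78.298 m.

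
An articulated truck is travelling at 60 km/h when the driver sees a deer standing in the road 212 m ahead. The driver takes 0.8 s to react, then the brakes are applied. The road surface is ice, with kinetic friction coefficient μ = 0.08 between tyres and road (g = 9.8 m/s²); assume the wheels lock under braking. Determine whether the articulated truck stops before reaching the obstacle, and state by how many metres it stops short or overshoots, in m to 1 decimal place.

60 km/h ÷ 3.6 = 16.6667 m/s.
a = μg = 0.08 × 9.8 = 0.784 m/s².
Reaction distance = 16.6667 × 0.8 = 13.333 m.
Braking distance = v²/(2a) = 277.779 / 1.568 = 177.155 m.
Total stopping distance = 13.333 + 177.155 = 190.488 m, vs 212 m available — it stops with 212 − 190.488 = 21.512 m to spare.

Yes — it stops 21.5 m short of the obstacle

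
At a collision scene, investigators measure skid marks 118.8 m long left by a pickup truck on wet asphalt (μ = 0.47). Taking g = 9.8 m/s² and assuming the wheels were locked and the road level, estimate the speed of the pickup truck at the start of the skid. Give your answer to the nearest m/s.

Deceleration a = μg = 0.47 × 9.8 = 4.606 m/s².
v = √(2a·d) = √(2 × 4.606 × 118.8) = √1094.386 = 33.0815 m/s.

Initial speed ≈ 33 m/s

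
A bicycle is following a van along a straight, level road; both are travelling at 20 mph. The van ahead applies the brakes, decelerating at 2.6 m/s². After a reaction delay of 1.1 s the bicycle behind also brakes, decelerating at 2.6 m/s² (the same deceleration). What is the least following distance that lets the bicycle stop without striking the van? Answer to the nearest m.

Minimum gap ≈ 10 m

20 mph × 0.44704 = 8.9408 m/s.
Leader travels v²/(2a_L) = 79.938 / 5.200 = 15.373 m before stopping.
Follower covers v·t_r = 8.9408 × 1.1 = 9.835 m while reacting, then v²/(2a_F) = 79.938 / 5.200 = 15.373 m while braking, for a total of 9.835 + 15.373 = 25.208 m.
Since a_F ≤ a_L and the follower starts braking later, the follower is never slower than the leader, so the closest approach is when both have stopped.
Minimum gap = 25.208 − 15.373 = 9.835 m.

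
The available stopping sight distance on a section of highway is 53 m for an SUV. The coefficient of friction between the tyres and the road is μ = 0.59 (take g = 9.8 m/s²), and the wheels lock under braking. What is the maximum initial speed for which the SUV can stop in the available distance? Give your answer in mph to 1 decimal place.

a = μg = 0.59 × 9.8 = 5.782 m/s².
v²/(2a) = d ⇒ v = √(2 × 5.782 × 53) = √612.89 = 24.7566 m/s.
24.7566 m/s ÷ 0.44704 = 55.379 mph.

Maximum speed ≈ 55.4 mph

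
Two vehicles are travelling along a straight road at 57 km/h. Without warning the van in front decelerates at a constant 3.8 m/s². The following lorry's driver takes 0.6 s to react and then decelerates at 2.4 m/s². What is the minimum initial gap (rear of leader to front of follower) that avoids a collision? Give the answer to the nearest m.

57 km/h ÷ 3.6 = 15.8333 m/s.
Leader travels v²/(2a_L) = 250.693 / 7.600 = 32.986 m before stopping.
Follower covers v·t_r = 15.8333 × 0.6 = 9.500 m while reacting, then v²/(2a_F) = 250.693 / 4.800 = 52.228 m while braking, for a total of 9.500 + 52.228 = 61.728 m.
Since a_F ≤ a_L and the follower starts braking later, the follower is never slower than the leader, so the closest approach is when both have stopped.
Minimum gap = 61.728 − 32.986 = 28.742 m.

Minimum gap ≈ 29 m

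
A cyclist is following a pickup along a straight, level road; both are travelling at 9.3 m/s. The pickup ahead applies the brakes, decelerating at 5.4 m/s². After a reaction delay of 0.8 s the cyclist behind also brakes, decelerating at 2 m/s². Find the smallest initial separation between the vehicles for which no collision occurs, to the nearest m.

Leader travels v²/(2a_L) = 86.490 / 10.800 = 8.008 m before stopping.
Follower covers v·t_r = 9.3000 × 0.8 = 7.440 m while reacting, then v²/(2a_F) = 86.490 / 4.000 = 21.622 m while braking, for a total of 7.440 + 21.622 = 29.062 m.
Since a_F ≤ a_L and the follower starts braking later, the follower is never slower than the leader, so the closest approach is when both have stopped.
Minimum gap = 29.062 − 8.008 = 21.054 m.

Minimum gap ≈ 21 m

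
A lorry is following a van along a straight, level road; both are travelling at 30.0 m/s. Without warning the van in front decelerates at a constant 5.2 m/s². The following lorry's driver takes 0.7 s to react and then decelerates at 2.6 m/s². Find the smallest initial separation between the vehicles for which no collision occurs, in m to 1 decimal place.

Minimum gap ≈ 107.5 m

Leader travels v²/(2a_L) = 900.000 / 10.400 = 86.538 m before stopping.
Follower covers v·t_r = 30.0000 × 0.7 = 21.000 m while reacting, then v²/(2a_F) = 900.000 / 5.200 = 173.077 m while braking, for a total of 21.000 + 173.077 = 194.077 m.
Since a_F ≤ a_L and the follower starts braking later, the follower is never slower than the leader, so the closest approach is when both have stopped.
Minimum gap = 194.077 − 86.538 = 107.539 m.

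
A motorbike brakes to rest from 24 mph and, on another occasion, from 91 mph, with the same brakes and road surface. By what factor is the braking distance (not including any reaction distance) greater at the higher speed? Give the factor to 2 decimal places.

Factor ≈ 14.38

Braking distance d = v²/(2a), so with a fixed, d ∝ v².
Factor = (91/24)² = 3.7917² = 14.3770.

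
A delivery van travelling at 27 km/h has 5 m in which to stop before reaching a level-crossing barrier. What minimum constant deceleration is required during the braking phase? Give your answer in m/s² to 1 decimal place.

Required deceleration ≈ 5.6 m/s²

27 km/h ÷ 3.6 = 7.5000 m/s.
v² = 2a·d ⇒ a = v²/(2d) = 7.5000² / (2 × 5.000) = 56.250 / 10.000 = 5.6250 m/s².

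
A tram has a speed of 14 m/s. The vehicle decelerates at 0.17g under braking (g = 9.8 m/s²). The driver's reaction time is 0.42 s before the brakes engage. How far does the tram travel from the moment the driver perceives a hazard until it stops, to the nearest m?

a = 0.17 × 9.8 = 1.666 m/s².
Reaction distance = v·t_r = 14.0000 × 0.42 = 5.880 m.
Braking distance = v²/(2a) = 14.0000² / (2 × 1.666) = 196.000 / 3.332 = 58.824 m.
Total = 5.880 + 58.824 = 64.704 m.

Total stopping distance ≈ 65 m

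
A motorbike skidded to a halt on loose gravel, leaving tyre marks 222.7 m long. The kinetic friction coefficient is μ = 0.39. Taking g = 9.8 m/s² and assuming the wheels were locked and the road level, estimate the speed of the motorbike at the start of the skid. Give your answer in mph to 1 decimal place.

Deceleration a = μg = 0.39 × 9.8 = 3.822 m/s².
v = √(2a·d) = √(2 × 3.822 × 222.7) = √1702.319 = 41.2592 m/s.
= 41.2592 ÷ 0.44704 = 92.294 mph.

Initial speed ≈ 92.3 mph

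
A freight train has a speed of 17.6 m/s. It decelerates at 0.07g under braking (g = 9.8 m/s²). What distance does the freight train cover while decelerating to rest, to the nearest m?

a = 0.07 × 9.8 = 0.686 m/s².
Braking distance = v²/(2a) = 17.6000² / (2 × 0.686) = 309.760 / 1.372 = 225.773 m.

Braking distance ≈ 226 m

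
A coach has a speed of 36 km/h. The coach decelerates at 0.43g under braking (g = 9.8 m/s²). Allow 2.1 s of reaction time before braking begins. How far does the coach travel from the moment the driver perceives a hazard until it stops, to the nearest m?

36 km/h ÷ 3.6 = 10.0000 m/s.
a = 0.43 × 9.8 = 4.214 m/s².
Reaction distance = v·t_r = 10.0000 × 2.1 = 21.000 m.
Braking distance = v²/(2a) = 10.0000² / (2 × 4.214) = 100.000 / 8.428 = 11.865 m.
Total = 21.000 + 11.865 = 32.865 m.

Total stopping distance ≈ 33 m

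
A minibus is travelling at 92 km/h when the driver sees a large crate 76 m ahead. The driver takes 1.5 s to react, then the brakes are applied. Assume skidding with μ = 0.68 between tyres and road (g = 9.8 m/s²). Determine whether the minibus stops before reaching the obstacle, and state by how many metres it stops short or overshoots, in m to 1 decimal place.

92 km/h ÷ 3.6 = 25.5556 m/s.
a = μg = 0.68 × 9.8 = 6.664 m/s².
Reaction distance = 25.5556 × 1.5 = 38.333 m.
Braking distance = v²/(2a) = 653.089 / 13.328 = 49.001 m.
Total stopping distance = 38.333 + 49.001 = 87.334 m, vs 76 m available — it cannot stop in time and overshoots by 87.334 − 76 = 11.334 m.

No — it overshoots by 11.3 m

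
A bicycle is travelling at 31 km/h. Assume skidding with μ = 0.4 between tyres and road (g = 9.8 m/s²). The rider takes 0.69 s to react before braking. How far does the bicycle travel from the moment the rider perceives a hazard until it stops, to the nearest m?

Total stopping distance ≈ 15 m

31 km/h ÷ 3.6 = 8.6111 m/s.
a = μg = 0.4 × 9.8 = 3.920 m/s².
Reaction distance = v·t_r = 8.6111 × 0.69 = 5.942 m.
Braking distance = v²/(2a) = 8.6111² / (2 × 3.920) = 74.151 / 7.840 = 9.458 m.
Total = 5.942 + 9.458 = 15.400 m.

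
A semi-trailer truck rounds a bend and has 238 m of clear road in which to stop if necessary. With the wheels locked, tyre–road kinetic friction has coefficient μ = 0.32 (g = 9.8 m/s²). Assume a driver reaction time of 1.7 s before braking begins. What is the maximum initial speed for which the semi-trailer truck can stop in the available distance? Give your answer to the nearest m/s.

Maximum speed ≈ 34 m/s

a = μg = 0.32 × 9.8 = 3.136 m/s².
Stopping distance: v·t_r + v²/(2a) = 238 with t_r = 1.7 s and a = 3.136 m/s².
So v² + 10.662 v − 1492.74 = 0.
Positive root: v = −a·t_r + √((a·t_r)² + 2a·d) = −5.331 + √(28.420 + 1492.74) = 33.6711 m/s.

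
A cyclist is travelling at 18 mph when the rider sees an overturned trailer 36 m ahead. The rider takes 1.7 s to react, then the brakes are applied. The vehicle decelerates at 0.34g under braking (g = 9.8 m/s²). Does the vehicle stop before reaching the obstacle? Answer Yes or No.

18 mph × 0.44704 = 8.0467 m/s.
a = 0.34 × 9.8 = 3.332 m/s².
Reaction distance = 8.0467 × 1.7 = 13.679 m.
Braking distance = v²/(2a) = 64.749 / 6.664 = 9.716 m.
Total stopping distance = 13.679 + 9.716 = 23.395 m, vs 36 m available — it stops with 36 − 23.395 = 12.605 m to spare.

Yes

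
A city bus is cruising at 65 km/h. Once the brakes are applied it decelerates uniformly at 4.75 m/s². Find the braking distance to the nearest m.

Braking distance ≈ 34 m

65 km/h ÷ 3.6 = 18.0556 m/s.
Braking distance = v²/(2a) = 18.0556² / (2 × 4.750) = 326.005 / 9.500 = 34.316 m.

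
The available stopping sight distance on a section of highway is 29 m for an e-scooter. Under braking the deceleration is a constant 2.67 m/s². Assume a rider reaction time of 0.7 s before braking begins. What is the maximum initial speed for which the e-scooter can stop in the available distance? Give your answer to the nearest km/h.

Maximum speed ≈ 39 km/h

Stopping distance: v·t_r + v²/(2a) = 29 with t_r = 0.7 s and a = 2.670 m/s².
So v² + 3.738 v − 154.86 = 0.
Positive root: v = −a·t_r + √((a·t_r)² + 2a·d) = −1.869 + √(3.493 + 154.86) = 10.7148 m/s.
10.7148 m/s × 3.6 = 38.573 km/h.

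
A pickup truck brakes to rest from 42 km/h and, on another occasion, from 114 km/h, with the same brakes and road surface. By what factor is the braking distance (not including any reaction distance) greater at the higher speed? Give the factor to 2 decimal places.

Braking distance d = v²/(2a), so with a fixed, d ∝ v².
Factor = (114/42)² = 2.7143² = 7.3674.

Factor ≈ 7.37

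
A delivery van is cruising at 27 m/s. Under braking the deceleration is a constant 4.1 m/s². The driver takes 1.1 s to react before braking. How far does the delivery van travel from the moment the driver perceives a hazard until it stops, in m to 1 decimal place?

Reaction distance = v·t_r = 27.0000 × 1.1 = 29.700 m.
Braking distance = v²/(2a) = 27.0000² / (2 × 4.100) = 729.000 / 8.200 = 88.902 m.
Total = 29.700 + 88.902 = 118.602 m.

Total stopping distance ≈ 118.6 m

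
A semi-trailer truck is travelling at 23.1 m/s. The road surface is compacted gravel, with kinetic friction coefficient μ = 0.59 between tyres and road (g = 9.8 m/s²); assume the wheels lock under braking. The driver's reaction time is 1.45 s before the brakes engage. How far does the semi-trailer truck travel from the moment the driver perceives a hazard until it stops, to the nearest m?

a = μg = 0.59 × 9.8 = 5.782 m/s².
Reaction distance = v·t_r = 23.1000 × 1.45 = 33.495 m.
Braking distance = v²/(2a) = 23.1000² / (2 × 5.782) = 533.610 / 11.564 = 46.144 m.
Total = 33.495 + 46.144 = 79.639 m.

Total stopping distance ≈ 80 m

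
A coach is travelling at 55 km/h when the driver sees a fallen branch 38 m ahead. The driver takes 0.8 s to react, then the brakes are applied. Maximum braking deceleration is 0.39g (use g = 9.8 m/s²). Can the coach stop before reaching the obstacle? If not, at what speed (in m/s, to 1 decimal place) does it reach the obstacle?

55 km/h ÷ 3.6 = 15.2778 m/s.
a = 0.39 × 9.8 = 3.822 m/s².
Reaction distance = 15.2778 × 0.8 = 12.222 m.
Braking distance needed to stop: v²/(2a) = 233.411 / 7.644 = 30.535 m, so total needed = 12.222 + 30.535 = 42.757 m > 38 m — it cannot stop.
Distance remaining when braking begins: 38 − 12.222 = 25.778 m.
v² = v₀² − 2a·d = 233.411 − 2 × 3.822 × 25.778 = 36.364 m²/s².
v = √36.364 = 6.030 m/s.

No — it strikes the obstacle at 6.0 m/s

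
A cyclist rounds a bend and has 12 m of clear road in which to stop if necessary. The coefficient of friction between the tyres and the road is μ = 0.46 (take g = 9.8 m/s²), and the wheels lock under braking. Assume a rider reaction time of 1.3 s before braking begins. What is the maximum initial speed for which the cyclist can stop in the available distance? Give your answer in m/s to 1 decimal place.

Maximum speed ≈ 6.1 m/s

a = μg = 0.46 × 9.8 = 4.508 m/s².
Stopping distance: v·t_r + v²/(2a) = 12 with t_r = 1.3 s and a = 4.508 m/s².
So v² + 11.721 v − 108.19 = 0.
Positive root: v = −a·t_r + √((a·t_r)² + 2a·d) = −5.860 + √(34.340 + 108.19) = 6.0786 m/s.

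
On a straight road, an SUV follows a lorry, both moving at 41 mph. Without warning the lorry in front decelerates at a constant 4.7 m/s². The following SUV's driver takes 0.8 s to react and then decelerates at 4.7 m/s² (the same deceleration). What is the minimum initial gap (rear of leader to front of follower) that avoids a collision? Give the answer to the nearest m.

41 mph × 0.44704 = 18.3286 m/s.
Leader travels v²/(2a_L) = 335.938 / 9.400 = 35.738 m before stopping.
Follower covers v·t_r = 18.3286 × 0.8 = 14.663 m while reacting, then v²/(2a_F) = 335.938 / 9.400 = 35.738 m while braking, for a total of 14.663 + 35.738 = 50.401 m.
Since a_F ≤ a_L and the follower starts braking later, the follower is never slower than the leader, so the closest approach is when both have stopped.
Minimum gap = 50.401 − 35.738 = 14.663 m.

Minimum gap ≈ 15 m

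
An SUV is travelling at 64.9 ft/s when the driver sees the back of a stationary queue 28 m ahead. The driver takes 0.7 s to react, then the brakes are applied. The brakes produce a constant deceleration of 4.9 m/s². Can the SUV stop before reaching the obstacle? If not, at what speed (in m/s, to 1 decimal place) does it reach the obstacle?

No — it strikes the obstacle at 15.9 m/s

64.9 ft/s × 0.3048 = 19.7815 m/s.
Reaction distance = 19.7815 × 0.7 = 13.847 m.
Braking distance needed to stop: v²/(2a) = 391.308 / 9.800 = 39.929 m, so total needed = 13.847 + 39.929 = 53.776 m > 28 m — it cannot stop.
Distance remaining when braking begins: 28 − 13.847 = 14.153 m.
v² = v₀² − 2a·d = 391.308 − 2 × 4.900 × 14.153 = 252.609 m²/s².
v = √252.609 = 15.894 m/s.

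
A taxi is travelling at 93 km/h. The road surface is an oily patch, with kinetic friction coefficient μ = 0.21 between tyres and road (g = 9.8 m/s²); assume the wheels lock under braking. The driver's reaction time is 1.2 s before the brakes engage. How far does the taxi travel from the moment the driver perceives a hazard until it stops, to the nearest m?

93 km/h ÷ 3.6 = 25.8333 m/s.
a = μg = 0.21 × 9.8 = 2.058 m/s².
Reaction distance = v·t_r = 25.8333 × 1.2 = 31.000 m.
Braking distance = v²/(2a) = 25.8333² / (2 × 2.058) = 667.359 / 4.116 = 162.138 m.
Total = 31.000 + 162.138 = 193.138 m.

Total stopping distance ≈ 193 m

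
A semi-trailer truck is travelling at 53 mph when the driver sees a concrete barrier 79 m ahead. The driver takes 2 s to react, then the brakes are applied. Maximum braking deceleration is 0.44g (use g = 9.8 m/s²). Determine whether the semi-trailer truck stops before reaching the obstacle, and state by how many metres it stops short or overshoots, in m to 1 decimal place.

53 mph × 0.44704 = 23.6931 m/s.
a = 0.44 × 9.8 = 4.312 m/s².
Reaction distance = 23.6931 × 2 = 47.386 m.
Braking distance = v²/(2a) = 561.363 / 8.624 = 65.093 m.
Total stopping distance = 47.386 + 65.093 = 112.479 m, vs 79 m available — it cannot stop in time and overshoots by 112.479 − 79 = 33.479 m.

No — it overshoots by 33.5 m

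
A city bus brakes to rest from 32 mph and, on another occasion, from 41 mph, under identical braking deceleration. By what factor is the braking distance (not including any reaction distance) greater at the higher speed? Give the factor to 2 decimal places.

Braking distance d = v²/(2a), so with a fixed, d ∝ v².
Factor = (41/32)² = 1.2812² = 1.6415.

Factor ≈ 1.64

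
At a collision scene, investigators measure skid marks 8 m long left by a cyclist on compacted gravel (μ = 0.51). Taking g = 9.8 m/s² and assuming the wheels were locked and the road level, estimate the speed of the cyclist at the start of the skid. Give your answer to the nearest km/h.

Initial speed ≈ 32 km/h

Deceleration a = μg = 0.51 × 9.8 = 4.998 m/s².
v = √(2a·d) = √(2 × 4.998 × 8) = √79.968 = 8.9425 m/s.
= 8.9425 × 3.6 = 32.193 km/h.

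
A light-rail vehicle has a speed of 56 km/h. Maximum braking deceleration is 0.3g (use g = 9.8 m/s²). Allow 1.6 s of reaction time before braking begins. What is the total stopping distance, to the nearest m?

Total stopping distance ≈ 66 m

56 km/h ÷ 3.6 = 15.5556 m/s.
a = 0.3 × 9.8 = 2.940 m/s².
Reaction distance = v·t_r = 15.5556 × 1.6 = 24.889 m.
Braking distance = v²/(2a) = 15.5556² / (2 × 2.940) = 241.977 / 5.880 = 41.153 m.
Total = 24.889 + 41.153 = 66.042 m.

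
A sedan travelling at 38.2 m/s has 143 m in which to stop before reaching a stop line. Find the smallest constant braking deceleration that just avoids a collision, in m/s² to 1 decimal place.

Required deceleration ≈ 5.1 m/s²

v² = 2a·d ⇒ a = v²/(2d) = 38.2000² / (2 × 143.000) = 1459.240 / 286.000 = 5.1022 m/s².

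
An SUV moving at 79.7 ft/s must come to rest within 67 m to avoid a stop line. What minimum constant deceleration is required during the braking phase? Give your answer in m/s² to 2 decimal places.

79.7 ft/s × 0.3048 = 24.2926 m/s.
v² = 2a·d ⇒ a = v²/(2d) = 24.2926² / (2 × 67.000) = 590.130 / 134.000 = 4.4040 m/s².

Required deceleration ≈ 4.40 m/s²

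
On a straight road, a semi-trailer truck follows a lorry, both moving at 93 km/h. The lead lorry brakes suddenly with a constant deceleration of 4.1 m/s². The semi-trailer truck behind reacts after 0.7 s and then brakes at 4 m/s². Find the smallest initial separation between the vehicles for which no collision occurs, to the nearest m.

93 km/h ÷ 3.6 = 25.8333 m/s.
Leader travels v²/(2a_L) = 667.359 / 8.200 = 81.385 m before stopping.
Follower covers v·t_r = 25.8333 × 0.7 = 18.083 m while reacting, then v²/(2a_F) = 667.359 / 8.000 = 83.420 m while braking, for a total of 18.083 + 83.420 = 101.503 m.
Since a_F ≤ a_L and the follower starts braking later, the follower is never slower than the leader, so the closest approach is when both have stopped.
Minimum gap = 101.503 − 81.385 = 20.118 m.

Minimum gap ≈ 20 m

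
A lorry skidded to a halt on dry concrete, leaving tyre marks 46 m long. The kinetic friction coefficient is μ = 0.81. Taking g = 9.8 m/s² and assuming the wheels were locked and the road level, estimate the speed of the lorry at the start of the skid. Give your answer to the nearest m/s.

Initial speed ≈ 27 m/s

Deceleration a = μg = 0.81 × 9.8 = 7.938 m/s².
v = √(2a·d) = √(2 × 7.938 × 46) = √730.296 = 27.0240 m/s.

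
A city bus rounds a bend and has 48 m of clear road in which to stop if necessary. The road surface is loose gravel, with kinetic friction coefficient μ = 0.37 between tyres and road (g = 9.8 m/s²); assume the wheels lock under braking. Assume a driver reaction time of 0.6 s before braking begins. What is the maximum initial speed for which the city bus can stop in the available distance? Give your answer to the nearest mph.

Maximum speed ≈ 37 mph

a = μg = 0.37 × 9.8 = 3.626 m/s².
Stopping distance: v·t_r + v²/(2a) = 48 with t_r = 0.6 s and a = 3.626 m/s².
So v² + 4.351 v − 348.10 = 0.
Positive root: v = −a·t_r + √((a·t_r)² + 2a·d) = −2.176 + √(4.735 + 348.10) = 16.6079 m/s.
16.6079 m/s ÷ 0.44704 = 37.151 mph.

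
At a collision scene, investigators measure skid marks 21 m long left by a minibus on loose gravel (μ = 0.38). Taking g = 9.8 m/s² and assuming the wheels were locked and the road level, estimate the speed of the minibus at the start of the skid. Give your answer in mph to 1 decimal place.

Initial speed ≈ 28.0 mph

Deceleration a = μg = 0.38 × 9.8 = 3.724 m/s².
v = √(2a·d) = √(2 × 3.724 × 21) = √156.408 = 12.5063 m/s.
= 12.5063 ÷ 0.44704 = 27.976 mph.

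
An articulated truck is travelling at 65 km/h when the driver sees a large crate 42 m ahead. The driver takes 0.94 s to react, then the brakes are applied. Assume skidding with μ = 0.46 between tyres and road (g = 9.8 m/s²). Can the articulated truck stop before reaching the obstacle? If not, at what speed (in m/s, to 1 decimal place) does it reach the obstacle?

No — it strikes the obstacle at 10.0 m/s

65 km/h ÷ 3.6 = 18.0556 m/s.
a = μg = 0.46 × 9.8 = 4.508 m/s².
Reaction distance = 18.0556 × 0.94 = 16.972 m.
Braking distance needed to stop: v²/(2a) = 326.005 / 9.016 = 36.158 m, so total needed = 16.972 + 36.158 = 53.130 m > 42 m — it cannot stop.
Distance remaining when braking begins: 42 − 16.972 = 25.028 m.
v² = v₀² − 2a·d = 326.005 − 2 × 4.508 × 25.028 = 100.353 m²/s².
v = √100.353 = 10.018 m/s.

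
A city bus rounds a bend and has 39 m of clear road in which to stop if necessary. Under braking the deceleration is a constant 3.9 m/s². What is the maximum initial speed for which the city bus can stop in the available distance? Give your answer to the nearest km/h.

v²/(2a) = d ⇒ v = √(2 × 3.900 × 39) = √304.20 = 17.4413 m/s.
17.4413 m/s × 3.6 = 62.789 km/h.

Maximum speed ≈ 63 km/h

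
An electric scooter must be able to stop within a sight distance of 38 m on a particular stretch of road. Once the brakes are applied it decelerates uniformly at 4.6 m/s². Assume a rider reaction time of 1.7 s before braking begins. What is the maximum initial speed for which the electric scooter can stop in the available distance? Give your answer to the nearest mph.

Maximum speed ≈ 28 mph

Stopping distance: v·t_r + v²/(2a) = 38 with t_r = 1.7 s and a = 4.600 m/s².
So v² + 15.640 v − 349.60 = 0.
Positive root: v = −a·t_r + √((a·t_r)² + 2a·d) = −7.820 + √(61.152 + 349.60) = 12.4470 m/s.
12.4470 m/s ÷ 0.44704 = 27.843 mph.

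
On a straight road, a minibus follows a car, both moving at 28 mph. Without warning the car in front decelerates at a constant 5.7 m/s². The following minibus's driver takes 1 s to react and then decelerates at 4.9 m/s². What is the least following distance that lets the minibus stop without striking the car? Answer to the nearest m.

28 mph × 0.44704 = 12.5171 m/s.
Leader travels v²/(2a_L) = 156.678 / 11.400 = 13.744 m before stopping.
Follower covers v·t_r = 12.5171 × 1 = 12.517 m while reacting, then v²/(2a_F) = 156.678 / 9.800 = 15.988 m while braking, for a total of 12.517 + 15.988 = 28.505 m.
Since a_F ≤ a_L and the follower starts braking later, the follower is never slower than the leader, so the closest approach is when both have stopped.
Minimum gap = 28.505 − 13.744 = 14.761 m.

Minimum gap ≈ 15 m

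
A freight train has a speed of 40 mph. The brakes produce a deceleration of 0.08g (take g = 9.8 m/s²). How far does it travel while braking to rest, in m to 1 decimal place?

40 mph × 0.44704 = 17.8816 m/s.
a = 0.08 × 9.8 = 0.784 m/s².
Braking distance = v²/(2a) = 17.8816² / (2 × 0.784) = 319.752 / 1.568 = 203.923 m.

Braking distance ≈ 203.9 m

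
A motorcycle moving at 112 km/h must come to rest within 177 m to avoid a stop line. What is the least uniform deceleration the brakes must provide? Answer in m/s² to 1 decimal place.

Required deceleration ≈ 2.7 m/s²

112 km/h ÷ 3.6 = 31.1111 m/s.
v² = 2a·d ⇒ a = v²/(2d) = 31.1111² / (2 × 177.000) = 967.901 / 354.000 = 2.7342 m/s².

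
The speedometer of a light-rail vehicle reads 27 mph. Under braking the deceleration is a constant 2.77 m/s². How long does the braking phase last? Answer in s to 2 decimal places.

Braking time ≈ 4.36 s

27 mph × 0.44704 = 12.0701 m/s.
Braking time = v/a = 12.0701 / 2.770 = 4.357 s.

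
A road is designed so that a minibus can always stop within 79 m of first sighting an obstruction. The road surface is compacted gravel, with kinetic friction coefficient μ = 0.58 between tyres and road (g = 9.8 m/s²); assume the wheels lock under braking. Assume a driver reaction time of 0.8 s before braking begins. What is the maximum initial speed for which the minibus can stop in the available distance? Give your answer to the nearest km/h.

Maximum speed ≈ 93 km/h

a = μg = 0.58 × 9.8 = 5.684 m/s².
Stopping distance: v·t_r + v²/(2a) = 79 with t_r = 0.8 s and a = 5.684 m/s².
So v² + 9.094 v − 898.07 = 0.
Positive root: v = −a·t_r + √((a·t_r)² + 2a·d) = −4.547 + √(20.675 + 898.07) = 25.7638 m/s.
25.7638 m/s × 3.6 = 92.750 km/h.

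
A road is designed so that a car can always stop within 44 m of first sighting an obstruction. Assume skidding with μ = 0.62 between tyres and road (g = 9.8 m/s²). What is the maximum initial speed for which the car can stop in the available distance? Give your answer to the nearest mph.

a = μg = 0.62 × 9.8 = 6.076 m/s².
v²/(2a) = d ⇒ v = √(2 × 6.076 × 44) = √534.69 = 23.1234 m/s.
23.1234 m/s ÷ 0.44704 = 51.726 mph.

Maximum speed ≈ 52 mph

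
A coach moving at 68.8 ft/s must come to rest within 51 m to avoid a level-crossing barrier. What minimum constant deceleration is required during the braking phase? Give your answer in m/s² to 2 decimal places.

68.8 ft/s × 0.3048 = 20.9702 m/s.
v² = 2a·d ⇒ a = v²/(2d) = 20.9702² / (2 × 51.000) = 439.749 / 102.000 = 4.3113 m/s².

Required deceleration ≈ 4.31 m/s²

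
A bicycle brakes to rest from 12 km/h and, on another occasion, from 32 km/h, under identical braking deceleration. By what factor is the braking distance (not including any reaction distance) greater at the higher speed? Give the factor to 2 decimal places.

Factor ≈ 7.11

Braking distance d = v²/(2a), so with a fixed, d ∝ v².
Factor = (32/12)² = 2.6667² = 7.1113.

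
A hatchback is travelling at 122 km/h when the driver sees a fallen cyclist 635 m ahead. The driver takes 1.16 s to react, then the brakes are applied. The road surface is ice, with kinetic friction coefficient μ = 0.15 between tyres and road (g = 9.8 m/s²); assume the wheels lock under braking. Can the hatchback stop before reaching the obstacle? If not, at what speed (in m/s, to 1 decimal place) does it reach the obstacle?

122 km/h ÷ 3.6 = 33.8889 m/s.
a = μg = 0.15 × 9.8 = 1.470 m/s².
Reaction distance = 33.8889 × 1.16 = 39.311 m.
Braking distance = v²/(2a) = 1148.458 / 2.940 = 390.632 m.
Total stopping distance = 39.311 + 390.632 = 429.943 m, vs 635 m available — it stops with 635 − 429.943 = 205.057 m to spare.

Yes — it stops about 205.1 m short of the obstacle, so it never reaches it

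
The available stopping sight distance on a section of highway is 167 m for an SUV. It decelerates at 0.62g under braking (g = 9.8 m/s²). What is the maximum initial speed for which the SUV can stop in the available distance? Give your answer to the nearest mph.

Maximum speed ≈ 101 mph

a = 0.62 × 9.8 = 6.076 m/s².
v²/(2a) = d ⇒ v = √(2 × 6.076 × 167) = √2029.38 = 45.0486 m/s.
45.0486 m/s ÷ 0.44704 = 100.771 mph.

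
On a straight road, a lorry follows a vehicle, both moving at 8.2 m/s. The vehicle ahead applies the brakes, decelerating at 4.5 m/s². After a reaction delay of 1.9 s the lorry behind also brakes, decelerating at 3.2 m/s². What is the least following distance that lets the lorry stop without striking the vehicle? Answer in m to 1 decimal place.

Leader travels v²/(2a_L) = 67.240 / 9.000 = 7.471 m before stopping.
Follower covers v·t_r = 8.2000 × 1.9 = 15.580 m while reacting, then v²/(2a_F) = 67.240 / 6.400 = 10.506 m while braking, for a total of 15.580 + 10.506 = 26.086 m.
Since a_F ≤ a_L and the follower starts braking later, the follower is never slower than the leader, so the closest approach is when both have stopped.
Minimum gap = 26.086 − 7.471 = 18.615 m.

Minimum gap ≈ 18.6 m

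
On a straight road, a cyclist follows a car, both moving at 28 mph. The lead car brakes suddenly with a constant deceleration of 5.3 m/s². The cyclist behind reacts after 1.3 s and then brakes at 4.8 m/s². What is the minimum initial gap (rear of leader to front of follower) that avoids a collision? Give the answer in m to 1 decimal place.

28 mph × 0.44704 = 12.5171 m/s.
Leader travels v²/(2a_L) = 156.678 / 10.600 = 14.781 m before stopping.
Follower covers v·t_r = 12.5171 × 1.3 = 16.272 m while reacting, then v²/(2a_F) = 156.678 / 9.600 = 16.321 m while braking, for a total of 16.272 + 16.321 = 32.593 m.
Since a_F ≤ a_L and the follower starts braking later, the follower is never slower than the leader, so the closest approach is when both have stopped.
Minimum gap = 32.593 − 14.781 = 17.812 m.

Minimum gap ≈ 17.8 m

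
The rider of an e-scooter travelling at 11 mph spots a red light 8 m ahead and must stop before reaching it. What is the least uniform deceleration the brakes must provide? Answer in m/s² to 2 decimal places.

11 mph × 0.44704 = 4.9174 m/s.
v² = 2a·d ⇒ a = v²/(2d) = 4.9174² / (2 × 8.000) = 24.181 / 16.000 = 1.5113 m/s².

Required deceleration ≈ 1.51 m/s²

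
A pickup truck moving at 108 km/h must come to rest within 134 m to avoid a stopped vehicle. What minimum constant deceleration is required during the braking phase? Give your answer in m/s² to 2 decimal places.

Required deceleration ≈ 3.36 m/s²

108 km/h ÷ 3.6 = 30.0000 m/s.
v² = 2a·d ⇒ a = v²/(2d) = 30.0000² / (2 × 134.000) = 900.000 / 268.000 = 3.3582 m/s².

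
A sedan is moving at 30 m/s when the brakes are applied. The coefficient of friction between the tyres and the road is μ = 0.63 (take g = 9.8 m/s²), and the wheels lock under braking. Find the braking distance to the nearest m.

a = μg = 0.63 × 9.8 = 6.174 m/s².
Braking distance = v²/(2a) = 30.0000² / (2 × 6.174) = 900.000 / 12.348 = 72.886 m.

Braking distance ≈ 73 m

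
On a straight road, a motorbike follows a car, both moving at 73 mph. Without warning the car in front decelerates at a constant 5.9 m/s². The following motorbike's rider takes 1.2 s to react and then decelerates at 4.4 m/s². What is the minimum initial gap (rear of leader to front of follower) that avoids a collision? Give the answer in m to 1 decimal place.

73 mph × 0.44704 = 32.6339 m/s.
Leader travels v²/(2a_L) = 1064.971 / 11.800 = 90.252 m before stopping.
Follower covers v·t_r = 32.6339 × 1.2 = 39.161 m while reacting, then v²/(2a_F) = 1064.971 / 8.800 = 121.019 m while braking, for a total of 39.161 + 121.019 = 160.180 m.
Since a_F ≤ a_L and the follower starts braking later, the follower is never slower than the leader, so the closest approach is when both have stopped.
Minimum gap = 160.180 − 90.252 = 69.928 m.

Minimum gap ≈ 69.9 m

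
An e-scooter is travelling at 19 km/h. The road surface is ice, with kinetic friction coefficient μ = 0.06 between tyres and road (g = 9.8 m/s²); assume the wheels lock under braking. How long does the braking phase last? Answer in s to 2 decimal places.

Braking time ≈ 8.98 s

19 km/h ÷ 3.6 = 5.2778 m/s.
a = μg = 0.06 × 9.8 = 0.588 m/s².
Braking time = v/a = 5.2778 / 0.588 = 8.976 s.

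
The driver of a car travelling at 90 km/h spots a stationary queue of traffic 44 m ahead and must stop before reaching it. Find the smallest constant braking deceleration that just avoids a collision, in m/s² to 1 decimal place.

90 km/h ÷ 3.6 = 25.0000 m/s.
v² = 2a·d ⇒ a = v²/(2d) = 25.0000² / (2 × 44.000) = 625.000 / 88.000 = 7.1023 m/s².

Required deceleration ≈ 7.1 m/s²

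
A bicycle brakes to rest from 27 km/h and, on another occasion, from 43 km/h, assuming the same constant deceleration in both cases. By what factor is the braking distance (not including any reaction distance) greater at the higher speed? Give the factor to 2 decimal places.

Factor ≈ 2.54

Braking distance d = v²/(2a), so with a fixed, d ∝ v².
Factor = (43/27)² = 1.5926² = 2.5364.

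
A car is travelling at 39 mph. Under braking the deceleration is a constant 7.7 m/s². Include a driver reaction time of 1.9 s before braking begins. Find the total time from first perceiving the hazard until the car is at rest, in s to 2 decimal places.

Total time ≈ 4.16 s

39 mph × 0.44704 = 17.4346 m/s.
Braking time = v/a = 17.4346 / 7.700 = 2.264 s.
Total = 1.9 + 2.264 = 4.164 s.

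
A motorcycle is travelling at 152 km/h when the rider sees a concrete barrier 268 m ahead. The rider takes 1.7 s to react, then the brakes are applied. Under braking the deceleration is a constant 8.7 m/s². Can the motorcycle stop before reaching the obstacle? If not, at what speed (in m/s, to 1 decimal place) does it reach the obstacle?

152 km/h ÷ 3.6 = 42.2222 m/s.
Reaction distance = 42.2222 × 1.7 = 71.778 m.
Braking distance = v²/(2a) = 1782.714 / 17.400 = 102.455 m.
Total stopping distance = 71.778 + 102.455 = 174.233 m, vs 268 m available — it stops with 268 − 174.233 = 93.767 m to spare.

Yes — it stops about 93.8 m short of the obstacle, so it never reaches it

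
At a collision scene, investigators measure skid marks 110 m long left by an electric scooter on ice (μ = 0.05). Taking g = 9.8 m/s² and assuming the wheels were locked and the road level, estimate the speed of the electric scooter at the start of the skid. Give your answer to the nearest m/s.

Deceleration a = μg = 0.05 × 9.8 = 0.490 m/s².
v = √(2a·d) = √(2 × 0.490 × 110) = √107.800 = 10.3827 m/s.

Initial speed ≈ 10 m/s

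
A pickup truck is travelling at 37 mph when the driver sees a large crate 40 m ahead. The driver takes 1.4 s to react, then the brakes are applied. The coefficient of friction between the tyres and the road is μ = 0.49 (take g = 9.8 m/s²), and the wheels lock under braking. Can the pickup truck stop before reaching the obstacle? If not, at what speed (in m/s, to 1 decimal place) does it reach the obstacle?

No — it strikes the obstacle at 10.6 m/s

37 mph × 0.44704 = 16.5405 m/s.
a = μg = 0.49 × 9.8 = 4.802 m/s².
Reaction distance = 16.5405 × 1.4 = 23.157 m.
Braking distance needed to stop: v²/(2a) = 273.588 / 9.604 = 28.487 m, so total needed = 23.157 + 28.487 = 51.644 m > 40 m — it cannot stop.
Distance remaining when braking begins: 40 − 23.157 = 16.843 m.
v² = v₀² − 2a·d = 273.588 − 2 × 4.802 × 16.843 = 111.828 m²/s².
v = √111.828 = 10.575 m/s.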